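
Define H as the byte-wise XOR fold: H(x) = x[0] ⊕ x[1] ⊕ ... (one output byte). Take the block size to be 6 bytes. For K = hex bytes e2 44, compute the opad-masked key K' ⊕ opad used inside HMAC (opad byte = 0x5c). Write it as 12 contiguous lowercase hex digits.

Key hex bytes e2 44 is 2 bytes ≤ B = 6; zero-pad to 6 bytes: K' = e2 44 00 00 00 00.
XOR each byte with 0x5c: e2⊕5c=be, 44⊕5c=18, 00⊕5c=5c, 00⊕5c=5c, 00⊕5c=5c, 00⊕5c=5c.

be185c5c5c5c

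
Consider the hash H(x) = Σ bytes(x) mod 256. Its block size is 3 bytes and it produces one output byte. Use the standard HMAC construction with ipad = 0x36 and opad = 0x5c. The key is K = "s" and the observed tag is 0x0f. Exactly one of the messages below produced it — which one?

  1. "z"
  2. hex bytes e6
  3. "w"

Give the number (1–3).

3

Key "s" = 73 is 1 byte ≤ B = 3; zero-pad to 3 bytes: K' = 73 00 00.
K' ⊕ ipad = 45 36 36; K' ⊕ opad = 2f 5c 5c.
m1: inner = H(45 36 36 7a) = 2b; tag = H(2f 5c 5c 2b) = 12
m2: inner = H(45 36 36 e6) = 97; tag = H(2f 5c 5c 97) = 7e
m3: inner = H(45 36 36 77) = 28; tag = H(2f 5c 5c 28) = 0f ← matches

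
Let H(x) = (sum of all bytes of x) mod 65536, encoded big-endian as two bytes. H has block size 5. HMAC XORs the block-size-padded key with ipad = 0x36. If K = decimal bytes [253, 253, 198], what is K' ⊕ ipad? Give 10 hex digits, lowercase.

cbcbf03636

Key decimal bytes [253, 253, 198] = fd fd c6 is 3 bytes ≤ B = 5; zero-pad to 5 bytes: K' = fd fd c6 00 00.
XOR each byte with 0x36: fd⊕36=cb, fd⊕36=cb, c6⊕36=f0, 00⊕36=36, 00⊕36=36.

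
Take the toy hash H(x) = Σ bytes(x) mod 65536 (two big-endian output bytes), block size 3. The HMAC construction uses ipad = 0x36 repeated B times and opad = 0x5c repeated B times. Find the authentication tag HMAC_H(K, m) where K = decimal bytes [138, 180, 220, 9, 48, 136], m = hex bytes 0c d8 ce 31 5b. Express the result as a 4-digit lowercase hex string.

01d9

Key decimal bytes [138, 180, 220, 9, 48, 136] = 8a b4 dc 09 30 88 is 6 bytes > B = 3, so hash it first: H(key) = 02 db, then zero-pad to 3 bytes: K' = 02 db 00.
K' ⊕ ipad = 34 ed 36.  K' ⊕ opad = 5e 87 5c.
Inner input = (K'⊕ipad) ∥ m = 34 ed 36 ∥ 0c d8 ce 31 5b.
Inner hash: sum = 52+237+54+12+216+206+49+91 = 917 → 03 95.
Outer input = (K'⊕opad) ∥ inner = 5e 87 5c ∥ 03 95.
Outer hash (tag): sum = 94+135+92+3+149 = 473 → 01 d9.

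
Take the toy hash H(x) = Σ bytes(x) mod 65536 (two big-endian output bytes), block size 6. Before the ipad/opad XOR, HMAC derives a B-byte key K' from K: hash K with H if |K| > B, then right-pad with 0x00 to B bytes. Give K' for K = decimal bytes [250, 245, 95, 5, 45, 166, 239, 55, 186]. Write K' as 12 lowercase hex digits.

050600000000

|K| = 9 > B = 6, so first hash the key.
H(K): sum = 250+245+95+5+45+166+239+55+186 = 1286 → 05 06.
Zero-pad H(K) = 05 06 to 6 bytes: K' = 05 06 00 00 00 00.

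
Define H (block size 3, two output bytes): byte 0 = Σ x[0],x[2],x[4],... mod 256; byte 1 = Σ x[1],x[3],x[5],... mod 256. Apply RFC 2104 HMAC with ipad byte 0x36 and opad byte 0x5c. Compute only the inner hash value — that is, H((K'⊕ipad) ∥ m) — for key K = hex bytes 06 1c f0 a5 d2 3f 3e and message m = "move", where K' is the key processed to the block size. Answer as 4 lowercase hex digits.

Key hex bytes 06 1c f0 a5 d2 3f 3e is 7 bytes > B = 3, so hash it first: H(key) = 06 00, then zero-pad to 3 bytes: K' = 06 00 00.
K' ⊕ ipad = 30 36 36.
Inner input = 30 36 36 ∥ 6d 6f 76 65.
Inner hash: even-index sum = 314 mod 256 = 58; odd-index sum = 281 mod 256 = 25 → 3a 19.

3a19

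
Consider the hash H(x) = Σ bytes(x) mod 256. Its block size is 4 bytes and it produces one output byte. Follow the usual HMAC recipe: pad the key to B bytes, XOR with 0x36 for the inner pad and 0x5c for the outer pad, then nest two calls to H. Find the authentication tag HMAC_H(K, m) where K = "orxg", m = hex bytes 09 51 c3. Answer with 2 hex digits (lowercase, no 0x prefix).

19

Key "orxg" = 6f 72 78 67 is exactly B = 4 bytes: K' = 6f 72 78 67.
K' ⊕ ipad = 59 44 4e 51.  K' ⊕ opad = 33 2e 24 3b.
Inner input = (K'⊕ipad) ∥ m = 59 44 4e 51 ∥ 09 51 c3.
Inner hash: sum = 89+68+78+81+9+81+195 = 601; mod 256 = 89 → 59.
Outer input = (K'⊕opad) ∥ inner = 33 2e 24 3b ∥ 59.
Outer hash (tag): sum = 51+46+36+59+89 = 281; mod 256 = 25 → 19.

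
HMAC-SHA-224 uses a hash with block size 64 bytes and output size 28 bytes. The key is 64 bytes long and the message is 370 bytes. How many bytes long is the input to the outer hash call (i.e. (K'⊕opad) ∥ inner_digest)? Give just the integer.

Key is 64 ≤ 64 bytes, zero-padded: |K'| = 64.
Outer input = (K'⊕opad) ∥ H(inner) → 64 + 28 = 92 bytes.

92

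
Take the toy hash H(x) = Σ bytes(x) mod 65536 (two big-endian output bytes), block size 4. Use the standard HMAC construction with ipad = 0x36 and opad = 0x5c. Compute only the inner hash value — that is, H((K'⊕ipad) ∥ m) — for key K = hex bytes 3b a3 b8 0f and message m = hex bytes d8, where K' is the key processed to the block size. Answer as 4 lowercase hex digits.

0241

Key hex bytes 3b a3 b8 0f is exactly B = 4 bytes: K' = 3b a3 b8 0f.
K' ⊕ ipad = 0d 95 8e 39.
Inner input = 0d 95 8e 39 ∥ d8.
Inner hash: sum = 13+149+142+57+216 = 577 → 02 41.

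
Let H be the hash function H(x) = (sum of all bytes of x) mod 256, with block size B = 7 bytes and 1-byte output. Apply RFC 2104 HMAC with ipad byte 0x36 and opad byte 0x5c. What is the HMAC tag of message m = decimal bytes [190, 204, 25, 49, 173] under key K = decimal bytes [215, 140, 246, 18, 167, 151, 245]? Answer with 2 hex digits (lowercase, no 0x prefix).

Key decimal bytes [215, 140, 246, 18, 167, 151, 245] = d7 8c f6 12 a7 97 f5 is exactly B = 7 bytes: K' = d7 8c f6 12 a7 97 f5.
K' ⊕ ipad = e1 ba c0 24 91 a1 c3.  K' ⊕ opad = 8b d0 aa 4e fb cb a9.
Inner input = (K'⊕ipad) ∥ m = e1 ba c0 24 91 a1 c3 ∥ be cc 19 31 ad.
Inner hash: sum = 225+186+192+36+145+161+195+190+204+25+49+173 = 1781; mod 256 = 245 → f5.
Outer input = (K'⊕opad) ∥ inner = 8b d0 aa 4e fb cb a9 ∥ f5.
Outer hash (tag): sum = 139+208+170+78+251+203+169+245 = 1463; mod 256 = 183 → b7.

b7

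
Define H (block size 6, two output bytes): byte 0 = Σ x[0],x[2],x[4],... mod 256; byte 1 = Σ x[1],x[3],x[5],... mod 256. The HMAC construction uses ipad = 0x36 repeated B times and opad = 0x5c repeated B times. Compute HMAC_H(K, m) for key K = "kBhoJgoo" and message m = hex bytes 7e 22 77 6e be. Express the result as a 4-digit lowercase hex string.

6140

Key "kBhoJgoo" = 6b 42 68 6f 4a 67 6f 6f is 8 bytes > B = 6, so hash it first: H(key) = 8c 87, then zero-pad to 6 bytes: K' = 8c 87 00 00 00 00.
K' ⊕ ipad = ba b1 36 36 36 36.  K' ⊕ opad = d0 db 5c 5c 5c 5c.
Inner input = (K'⊕ipad) ∥ m = ba b1 36 36 36 36 ∥ 7e 22 77 6e be.
Inner hash: even-index sum = 729 mod 256 = 217; odd-index sum = 429 mod 256 = 173 → d9 ad.
Outer input = (K'⊕opad) ∥ inner = d0 db 5c 5c 5c 5c ∥ d9 ad.
Outer hash (tag): even-index sum = 609 mod 256 = 97; odd-index sum = 576 mod 256 = 64 → 61 40.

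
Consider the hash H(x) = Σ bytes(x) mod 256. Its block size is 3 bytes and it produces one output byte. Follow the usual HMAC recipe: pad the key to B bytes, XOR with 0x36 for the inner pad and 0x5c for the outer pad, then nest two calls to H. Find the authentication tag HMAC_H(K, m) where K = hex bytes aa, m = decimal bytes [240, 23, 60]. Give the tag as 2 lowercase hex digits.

f9

Key hex bytes aa is 1 byte ≤ B = 3; zero-pad to 3 bytes: K' = aa 00 00.
K' ⊕ ipad = 9c 36 36.  K' ⊕ opad = f6 5c 5c.
Inner input = (K'⊕ipad) ∥ m = 9c 36 36 ∥ f0 17 3c.
Inner hash: sum = 156+54+54+240+23+60 = 587; mod 256 = 75 → 4b.
Outer input = (K'⊕opad) ∥ inner = f6 5c 5c ∥ 4b.
Outer hash (tag): sum = 246+92+92+75 = 505; mod 256 = 249 → f9.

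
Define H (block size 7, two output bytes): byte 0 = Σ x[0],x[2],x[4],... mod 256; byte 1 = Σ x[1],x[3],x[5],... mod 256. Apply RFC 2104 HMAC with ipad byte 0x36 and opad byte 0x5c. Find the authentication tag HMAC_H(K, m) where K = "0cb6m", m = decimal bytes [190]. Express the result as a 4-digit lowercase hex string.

Key "0cb6m" = 30 63 62 36 6d is 5 bytes ≤ B = 7; zero-pad to 7 bytes: K' = 30 63 62 36 6d 00 00.
K' ⊕ ipad = 06 55 54 00 5b 36 36.  K' ⊕ opad = 6c 3f 3e 6a 31 5c 5c.
Inner input = (K'⊕ipad) ∥ m = 06 55 54 00 5b 36 36 ∥ be.
Inner hash: even-index sum = 235 mod 256 = 235; odd-index sum = 329 mod 256 = 73 → eb 49.
Outer input = (K'⊕opad) ∥ inner = 6c 3f 3e 6a 31 5c 5c ∥ eb 49.
Outer hash (tag): even-index sum = 384 mod 256 = 128; odd-index sum = 496 mod 256 = 240 → 80 f0.

80f0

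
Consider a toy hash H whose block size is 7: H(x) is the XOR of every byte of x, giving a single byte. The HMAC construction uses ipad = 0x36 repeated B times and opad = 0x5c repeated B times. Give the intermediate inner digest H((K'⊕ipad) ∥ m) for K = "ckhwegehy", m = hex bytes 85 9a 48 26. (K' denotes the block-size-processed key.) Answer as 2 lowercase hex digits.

26

Key "ckhwegehy" = 63 6b 68 77 65 67 65 68 79 is 9 bytes > B = 7, so hash it first: H(key) = 61, then zero-pad to 7 bytes: K' = 61 00 00 00 00 00 00.
K' ⊕ ipad = 57 36 36 36 36 36 36.
Inner input = 57 36 36 36 36 36 36 ∥ 85 9a 48 26.
Inner hash: XOR 57⊕36⊕36⊕36⊕36⊕36⊕36⊕85⊕9a⊕48⊕26 = 26.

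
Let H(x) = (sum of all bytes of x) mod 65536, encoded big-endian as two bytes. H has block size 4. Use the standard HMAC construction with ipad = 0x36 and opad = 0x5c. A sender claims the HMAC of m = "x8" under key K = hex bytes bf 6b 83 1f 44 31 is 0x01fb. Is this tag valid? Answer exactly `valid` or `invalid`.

Key hex bytes bf 6b 83 1f 44 31 is 6 bytes > B = 4, so hash it first: H(key) = 02 41, then zero-pad to 4 bytes: K' = 02 41 00 00.
K' ⊕ ipad = 34 77 36 36; K' ⊕ opad = 5e 1d 5c 5c.
Inner hash: sum = 52+119+54+54+120+56 = 455 → 01 c7.
Outer hash (recomputed tag): sum = 94+29+92+92+1+199 = 507 → 01 fb.
Recomputed tag = 01fb; claimed = 01fb → match.

valid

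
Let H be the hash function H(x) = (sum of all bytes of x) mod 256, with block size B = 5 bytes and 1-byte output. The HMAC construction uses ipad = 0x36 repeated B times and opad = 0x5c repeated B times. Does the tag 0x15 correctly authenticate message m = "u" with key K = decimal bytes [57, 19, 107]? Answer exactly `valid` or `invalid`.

valid

Key decimal bytes [57, 19, 107] = 39 13 6b is 3 bytes ≤ B = 5; zero-pad to 5 bytes: K' = 39 13 6b 00 00.
K' ⊕ ipad = 0f 25 5d 36 36; K' ⊕ opad = 65 4f 37 5c 5c.
Inner hash: sum = 15+37+93+54+54+117 = 370; mod 256 = 114 → 72.
Outer hash (recomputed tag): sum = 101+79+55+92+92+114 = 533; mod 256 = 21 → 15.
Recomputed tag = 15; claimed = 15 → match.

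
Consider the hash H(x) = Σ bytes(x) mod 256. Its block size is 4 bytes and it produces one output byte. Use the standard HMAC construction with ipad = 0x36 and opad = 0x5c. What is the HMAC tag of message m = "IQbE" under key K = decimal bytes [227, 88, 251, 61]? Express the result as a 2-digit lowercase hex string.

27

Key decimal bytes [227, 88, 251, 61] = e3 58 fb 3d is exactly B = 4 bytes: K' = e3 58 fb 3d.
K' ⊕ ipad = d5 6e cd 0b.  K' ⊕ opad = bf 04 a7 61.
Inner input = (K'⊕ipad) ∥ m = d5 6e cd 0b ∥ 49 51 62 45.
Inner hash: sum = 213+110+205+11+73+81+98+69 = 860; mod 256 = 92 → 5c.
Outer input = (K'⊕opad) ∥ inner = bf 04 a7 61 ∥ 5c.
Outer hash (tag): sum = 191+4+167+97+92 = 551; mod 256 = 39 → 27.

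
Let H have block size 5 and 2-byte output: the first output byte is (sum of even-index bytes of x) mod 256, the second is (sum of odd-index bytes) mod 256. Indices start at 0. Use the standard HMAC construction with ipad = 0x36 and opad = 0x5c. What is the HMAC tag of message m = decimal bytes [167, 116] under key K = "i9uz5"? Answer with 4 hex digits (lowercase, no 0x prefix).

Key "i9uz5" = 69 39 75 7a 35 is exactly B = 5 bytes: K' = 69 39 75 7a 35.
K' ⊕ ipad = 5f 0f 43 4c 03.  K' ⊕ opad = 35 65 29 26 69.
Inner input = (K'⊕ipad) ∥ m = 5f 0f 43 4c 03 ∥ a7 74.
Inner hash: even-index sum = 281 mod 256 = 25; odd-index sum = 258 mod 256 = 2 → 19 02.
Outer input = (K'⊕opad) ∥ inner = 35 65 29 26 69 ∥ 19 02.
Outer hash (tag): even-index sum = 201 mod 256 = 201; odd-index sum = 164 mod 256 = 164 → c9 a4.

c9a4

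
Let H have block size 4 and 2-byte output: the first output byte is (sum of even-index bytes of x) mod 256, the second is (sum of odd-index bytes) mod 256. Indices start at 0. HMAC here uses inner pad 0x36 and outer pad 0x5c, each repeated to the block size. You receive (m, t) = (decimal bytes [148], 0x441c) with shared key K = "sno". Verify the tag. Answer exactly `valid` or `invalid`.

invalid

Key "sno" = 73 6e 6f is 3 bytes ≤ B = 4; zero-pad to 4 bytes: K' = 73 6e 6f 00.
K' ⊕ ipad = 45 58 59 36; K' ⊕ opad = 2f 32 33 5c.
Inner hash: even-index sum = 306 mod 256 = 50; odd-index sum = 142 mod 256 = 142 → 32 8e.
Outer hash (recomputed tag): even-index sum = 148 mod 256 = 148; odd-index sum = 284 mod 256 = 28 → 94 1c.
Recomputed tag = 941c; claimed = 441c → mismatch.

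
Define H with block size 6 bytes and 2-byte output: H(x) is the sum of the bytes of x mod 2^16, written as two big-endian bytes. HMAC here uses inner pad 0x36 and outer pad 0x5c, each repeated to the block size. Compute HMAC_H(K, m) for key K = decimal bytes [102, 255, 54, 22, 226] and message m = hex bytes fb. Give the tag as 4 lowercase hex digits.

Key decimal bytes [102, 255, 54, 22, 226] = 66 ff 36 16 e2 is 5 bytes ≤ B = 6; zero-pad to 6 bytes: K' = 66 ff 36 16 e2 00.
K' ⊕ ipad = 50 c9 00 20 d4 36.  K' ⊕ opad = 3a a3 6a 4a be 5c.
Inner input = (K'⊕ipad) ∥ m = 50 c9 00 20 d4 36 ∥ fb.
Inner hash: sum = 80+201+0+32+212+54+251 = 830 → 03 3e.
Outer input = (K'⊕opad) ∥ inner = 3a a3 6a 4a be 5c ∥ 03 3e.
Outer hash (tag): sum = 58+163+106+74+190+92+3+62 = 748 → 02 ec.

02ec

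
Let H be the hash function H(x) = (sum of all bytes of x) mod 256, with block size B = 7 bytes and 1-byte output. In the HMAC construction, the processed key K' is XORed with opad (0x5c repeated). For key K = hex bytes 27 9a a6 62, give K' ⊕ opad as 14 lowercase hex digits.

Key hex bytes 27 9a a6 62 is 4 bytes ≤ B = 7; zero-pad to 7 bytes: K' = 27 9a a6 62 00 00 00.
XOR each byte with 0x5c: 27⊕5c=7b, 9a⊕5c=c6, a6⊕5c=fa, 62⊕5c=3e, 00⊕5c=5c, 00⊕5c=5c, 00⊕5c=5c.

7bc6fa3e5c5c5c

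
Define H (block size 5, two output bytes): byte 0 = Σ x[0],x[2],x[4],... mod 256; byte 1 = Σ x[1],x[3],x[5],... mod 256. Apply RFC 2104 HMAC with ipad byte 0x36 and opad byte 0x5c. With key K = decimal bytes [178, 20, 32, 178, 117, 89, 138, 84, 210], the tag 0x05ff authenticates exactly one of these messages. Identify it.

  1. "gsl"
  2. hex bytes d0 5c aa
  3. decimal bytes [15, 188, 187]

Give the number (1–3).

1

Key decimal bytes [178, 20, 32, 178, 117, 89, 138, 84, 210] = b2 14 20 b2 75 59 8a 54 d2 is 9 bytes > B = 5, so hash it first: H(key) = a3 73, then zero-pad to 5 bytes: K' = a3 73 00 00 00.
K' ⊕ ipad = 95 45 36 36 36; K' ⊕ opad = ff 2f 5c 5c 5c.
m1: inner = H(95 45 36 36 36 67 73 6c) = 74 4e; tag = H(ff 2f 5c 5c 5c 74 4e) = 05ff ← matches
m2: inner = H(95 45 36 36 36 d0 5c aa) = 5d f5; tag = H(ff 2f 5c 5c 5c 5d f5) = ace8
m3: inner = H(95 45 36 36 36 0f bc bb) = bd 45; tag = H(ff 2f 5c 5c 5c bd 45) = fc48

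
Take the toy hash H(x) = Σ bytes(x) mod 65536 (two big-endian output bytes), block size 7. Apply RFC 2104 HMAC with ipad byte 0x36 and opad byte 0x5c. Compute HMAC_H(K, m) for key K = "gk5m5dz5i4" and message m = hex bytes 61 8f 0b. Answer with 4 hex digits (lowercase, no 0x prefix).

Key "gk5m5dz5i4" = 67 6b 35 6d 35 64 7a 35 69 34 is 10 bytes > B = 7, so hash it first: H(key) = 03 59, then zero-pad to 7 bytes: K' = 03 59 00 00 00 00 00.
K' ⊕ ipad = 35 6f 36 36 36 36 36.  K' ⊕ opad = 5f 05 5c 5c 5c 5c 5c.
Inner input = (K'⊕ipad) ∥ m = 35 6f 36 36 36 36 36 ∥ 61 8f 0b.
Inner hash: sum = 53+111+54+54+54+54+54+97+143+11 = 685 → 02 ad.
Outer input = (K'⊕opad) ∥ inner = 5f 05 5c 5c 5c 5c 5c ∥ 02 ad.
Outer hash (tag): sum = 95+5+92+92+92+92+92+2+173 = 735 → 02 df.

02df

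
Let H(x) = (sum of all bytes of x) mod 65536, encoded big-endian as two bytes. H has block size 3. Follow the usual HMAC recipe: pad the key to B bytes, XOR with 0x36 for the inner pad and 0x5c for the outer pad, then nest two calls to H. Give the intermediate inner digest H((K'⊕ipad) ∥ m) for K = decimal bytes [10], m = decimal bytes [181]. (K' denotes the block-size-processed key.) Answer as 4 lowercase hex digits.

015d

Key decimal bytes [10] = 0a is 1 byte ≤ B = 3; zero-pad to 3 bytes: K' = 0a 00 00.
K' ⊕ ipad = 3c 36 36.
Inner input = 3c 36 36 ∥ b5.
Inner hash: sum = 60+54+54+181 = 349 → 01 5d.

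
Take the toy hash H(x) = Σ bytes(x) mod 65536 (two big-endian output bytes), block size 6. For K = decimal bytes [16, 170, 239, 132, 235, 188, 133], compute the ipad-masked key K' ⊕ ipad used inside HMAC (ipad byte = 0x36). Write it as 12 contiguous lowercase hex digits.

Key decimal bytes [16, 170, 239, 132, 235, 188, 133] = 10 aa ef 84 eb bc 85 is 7 bytes > B = 6, so hash it first: H(key) = 04 59, then zero-pad to 6 bytes: K' = 04 59 00 00 00 00.
XOR each byte with 0x36: 04⊕36=32, 59⊕36=6f, 00⊕36=36, 00⊕36=36, 00⊕36=36, 00⊕36=36.

326f36363636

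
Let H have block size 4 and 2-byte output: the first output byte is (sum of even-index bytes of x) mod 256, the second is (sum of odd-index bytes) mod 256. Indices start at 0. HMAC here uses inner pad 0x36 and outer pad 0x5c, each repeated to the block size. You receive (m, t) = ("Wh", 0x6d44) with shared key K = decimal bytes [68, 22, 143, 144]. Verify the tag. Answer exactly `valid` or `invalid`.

valid

Key decimal bytes [68, 22, 143, 144] = 44 16 8f 90 is exactly B = 4 bytes: K' = 44 16 8f 90.
K' ⊕ ipad = 72 20 b9 a6; K' ⊕ opad = 18 4a d3 cc.
Inner hash: even-index sum = 386 mod 256 = 130; odd-index sum = 302 mod 256 = 46 → 82 2e.
Outer hash (recomputed tag): even-index sum = 365 mod 256 = 109; odd-index sum = 324 mod 256 = 68 → 6d 44.
Recomputed tag = 6d44; claimed = 6d44 → match.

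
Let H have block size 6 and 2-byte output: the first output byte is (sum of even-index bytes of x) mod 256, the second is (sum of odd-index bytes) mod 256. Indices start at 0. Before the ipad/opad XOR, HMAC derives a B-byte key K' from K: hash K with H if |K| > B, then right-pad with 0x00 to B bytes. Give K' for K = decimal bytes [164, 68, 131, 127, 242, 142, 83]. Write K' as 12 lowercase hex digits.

|K| = 7 > B = 6, so first hash the key.
H(K): even-index sum = 620 mod 256 = 108; odd-index sum = 337 mod 256 = 81 → 6c 51.
Zero-pad H(K) = 6c 51 to 6 bytes: K' = 6c 51 00 00 00 00.

6c5100000000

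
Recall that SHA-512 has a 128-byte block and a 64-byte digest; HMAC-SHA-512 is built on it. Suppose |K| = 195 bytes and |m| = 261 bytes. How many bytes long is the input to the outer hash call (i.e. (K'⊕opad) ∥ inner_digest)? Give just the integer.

192

Key is 195 > 128 bytes, so it is hashed to 64 bytes then zero-padded to 128: |K'| = 128.
Outer input = (K'⊕opad) ∥ H(inner) → 128 + 64 = 192 bytes.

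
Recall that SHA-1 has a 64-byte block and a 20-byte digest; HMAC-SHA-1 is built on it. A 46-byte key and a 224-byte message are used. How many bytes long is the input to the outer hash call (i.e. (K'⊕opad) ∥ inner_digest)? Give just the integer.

Key is 46 ≤ 64 bytes, zero-padded: |K'| = 64.
Outer input = (K'⊕opad) ∥ H(inner) → 64 + 20 = 84 bytes.

84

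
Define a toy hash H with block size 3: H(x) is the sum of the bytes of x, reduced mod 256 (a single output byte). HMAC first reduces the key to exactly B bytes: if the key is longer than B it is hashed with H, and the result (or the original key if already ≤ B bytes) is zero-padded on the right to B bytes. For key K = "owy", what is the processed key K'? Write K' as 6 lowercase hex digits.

6f7779

Key "owy" = 6f 77 79 is exactly B = 3 bytes: K' = 6f 77 79.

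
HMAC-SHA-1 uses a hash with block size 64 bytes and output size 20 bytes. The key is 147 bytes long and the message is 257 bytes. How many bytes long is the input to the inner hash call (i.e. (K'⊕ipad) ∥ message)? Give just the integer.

321

Key is 147 > 64 bytes, so it is hashed to 20 bytes then zero-padded to 64: |K'| = 64.
Inner input = (K'⊕ipad) ∥ m → 64 + 257 = 321 bytes.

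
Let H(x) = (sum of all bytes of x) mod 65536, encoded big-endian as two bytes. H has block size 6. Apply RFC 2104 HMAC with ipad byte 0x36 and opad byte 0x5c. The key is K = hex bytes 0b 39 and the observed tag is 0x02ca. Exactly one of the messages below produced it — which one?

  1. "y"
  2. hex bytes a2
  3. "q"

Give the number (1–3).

Key hex bytes 0b 39 is 2 bytes ≤ B = 6; zero-pad to 6 bytes: K' = 0b 39 00 00 00 00.
K' ⊕ ipad = 3d 0f 36 36 36 36; K' ⊕ opad = 57 65 5c 5c 5c 5c.
m1: inner = H(3d 0f 36 36 36 36 79) = 01 9d; tag = H(57 65 5c 5c 5c 5c 01 9d) = 02ca ← matches
m2: inner = H(3d 0f 36 36 36 36 a2) = 01 c6; tag = H(57 65 5c 5c 5c 5c 01 c6) = 02f3
m3: inner = H(3d 0f 36 36 36 36 71) = 01 95; tag = H(57 65 5c 5c 5c 5c 01 95) = 02c2

1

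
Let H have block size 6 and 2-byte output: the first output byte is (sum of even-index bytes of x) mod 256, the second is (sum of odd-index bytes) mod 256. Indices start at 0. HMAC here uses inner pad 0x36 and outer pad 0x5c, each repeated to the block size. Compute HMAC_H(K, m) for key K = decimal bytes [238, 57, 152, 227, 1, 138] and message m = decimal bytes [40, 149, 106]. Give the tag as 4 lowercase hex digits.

Key decimal bytes [238, 57, 152, 227, 1, 138] = ee 39 98 e3 01 8a is exactly B = 6 bytes: K' = ee 39 98 e3 01 8a.
K' ⊕ ipad = d8 0f ae d5 37 bc.  K' ⊕ opad = b2 65 c4 bf 5d d6.
Inner input = (K'⊕ipad) ∥ m = d8 0f ae d5 37 bc ∥ 28 95 6a.
Inner hash: even-index sum = 591 mod 256 = 79; odd-index sum = 565 mod 256 = 53 → 4f 35.
Outer input = (K'⊕opad) ∥ inner = b2 65 c4 bf 5d d6 ∥ 4f 35.
Outer hash (tag): even-index sum = 546 mod 256 = 34; odd-index sum = 559 mod 256 = 47 → 22 2f.

222f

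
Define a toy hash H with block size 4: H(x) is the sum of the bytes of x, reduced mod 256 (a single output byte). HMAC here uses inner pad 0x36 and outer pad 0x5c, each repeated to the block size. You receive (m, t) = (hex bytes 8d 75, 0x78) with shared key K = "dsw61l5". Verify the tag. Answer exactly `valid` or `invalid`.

invalid

Key "dsw61l5" = 64 73 77 36 31 6c 35 is 7 bytes > B = 4, so hash it first: H(key) = 56, then zero-pad to 4 bytes: K' = 56 00 00 00.
K' ⊕ ipad = 60 36 36 36; K' ⊕ opad = 0a 5c 5c 5c.
Inner hash: sum = 96+54+54+54+141+117 = 516; mod 256 = 4 → 04.
Outer hash (recomputed tag): sum = 10+92+92+92+4 = 290; mod 256 = 34 → 22.
Recomputed tag = 22; claimed = 78 → mismatch.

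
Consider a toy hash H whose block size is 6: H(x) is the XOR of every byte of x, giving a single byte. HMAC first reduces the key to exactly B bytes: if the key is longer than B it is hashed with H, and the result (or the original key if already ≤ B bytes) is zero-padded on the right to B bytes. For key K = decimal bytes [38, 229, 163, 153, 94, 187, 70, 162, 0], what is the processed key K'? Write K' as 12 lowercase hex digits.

f80000000000

|K| = 9 > B = 6, so first hash the key.
H(K): XOR 26⊕e5⊕a3⊕99⊕5e⊕bb⊕46⊕a2⊕00 = f8.
Zero-pad H(K) = f8 to 6 bytes: K' = f8 00 00 00 00 00.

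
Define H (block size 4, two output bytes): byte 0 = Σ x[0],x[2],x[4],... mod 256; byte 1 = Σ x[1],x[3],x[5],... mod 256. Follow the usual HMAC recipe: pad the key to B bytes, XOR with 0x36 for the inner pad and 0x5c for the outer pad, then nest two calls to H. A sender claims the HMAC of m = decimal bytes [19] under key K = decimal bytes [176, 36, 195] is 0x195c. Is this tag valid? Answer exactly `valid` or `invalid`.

Key decimal bytes [176, 36, 195] = b0 24 c3 is 3 bytes ≤ B = 4; zero-pad to 4 bytes: K' = b0 24 c3 00.
K' ⊕ ipad = 86 12 f5 36; K' ⊕ opad = ec 78 9f 5c.
Inner hash: even-index sum = 398 mod 256 = 142; odd-index sum = 72 mod 256 = 72 → 8e 48.
Outer hash (recomputed tag): even-index sum = 537 mod 256 = 25; odd-index sum = 284 mod 256 = 28 → 19 1c.
Recomputed tag = 191c; claimed = 195c → mismatch.

invalid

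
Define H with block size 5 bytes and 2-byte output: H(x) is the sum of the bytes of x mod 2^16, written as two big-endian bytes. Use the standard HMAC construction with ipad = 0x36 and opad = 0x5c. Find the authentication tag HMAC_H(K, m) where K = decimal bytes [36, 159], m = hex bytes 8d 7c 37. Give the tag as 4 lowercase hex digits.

Key decimal bytes [36, 159] = 24 9f is 2 bytes ≤ B = 5; zero-pad to 5 bytes: K' = 24 9f 00 00 00.
K' ⊕ ipad = 12 a9 36 36 36.  K' ⊕ opad = 78 c3 5c 5c 5c.
Inner input = (K'⊕ipad) ∥ m = 12 a9 36 36 36 ∥ 8d 7c 37.
Inner hash: sum = 18+169+54+54+54+141+124+55 = 669 → 02 9d.
Outer input = (K'⊕opad) ∥ inner = 78 c3 5c 5c 5c ∥ 02 9d.
Outer hash (tag): sum = 120+195+92+92+92+2+157 = 750 → 02 ee.

02ee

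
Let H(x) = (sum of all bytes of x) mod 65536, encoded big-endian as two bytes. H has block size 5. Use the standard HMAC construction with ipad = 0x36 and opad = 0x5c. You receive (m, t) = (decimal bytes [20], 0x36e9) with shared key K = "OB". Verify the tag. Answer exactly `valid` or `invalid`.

Key "OB" = 4f 42 is 2 bytes ≤ B = 5; zero-pad to 5 bytes: K' = 4f 42 00 00 00.
K' ⊕ ipad = 79 74 36 36 36; K' ⊕ opad = 13 1e 5c 5c 5c.
Inner hash: sum = 121+116+54+54+54+20 = 419 → 01 a3.
Outer hash (recomputed tag): sum = 19+30+92+92+92+1+163 = 489 → 01 e9.
Recomputed tag = 01e9; claimed = 36e9 → mismatch.

invalid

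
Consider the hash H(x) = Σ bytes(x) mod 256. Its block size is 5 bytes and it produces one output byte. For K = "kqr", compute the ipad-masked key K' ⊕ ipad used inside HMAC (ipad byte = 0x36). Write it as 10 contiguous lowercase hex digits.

Key "kqr" = 6b 71 72 is 3 bytes ≤ B = 5; zero-pad to 5 bytes: K' = 6b 71 72 00 00.
XOR each byte with 0x36: 6b⊕36=5d, 71⊕36=47, 72⊕36=44, 00⊕36=36, 00⊕36=36.

5d47443636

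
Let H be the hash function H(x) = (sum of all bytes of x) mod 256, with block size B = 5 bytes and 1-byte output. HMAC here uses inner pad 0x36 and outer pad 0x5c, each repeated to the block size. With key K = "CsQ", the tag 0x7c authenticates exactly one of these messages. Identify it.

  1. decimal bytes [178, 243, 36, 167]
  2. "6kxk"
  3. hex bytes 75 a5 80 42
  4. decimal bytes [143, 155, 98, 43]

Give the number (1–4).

Key "CsQ" = 43 73 51 is 3 bytes ≤ B = 5; zero-pad to 5 bytes: K' = 43 73 51 00 00.
K' ⊕ ipad = 75 45 67 36 36; K' ⊕ opad = 1f 2f 0d 5c 5c.
m1: inner = H(75 45 67 36 36 b2 f3 24 a7) = fd; tag = H(1f 2f 0d 5c 5c fd) = 10
m2: inner = H(75 45 67 36 36 36 6b 78 6b) = 11; tag = H(1f 2f 0d 5c 5c 11) = 24
m3: inner = H(75 45 67 36 36 75 a5 80 42) = 69; tag = H(1f 2f 0d 5c 5c 69) = 7c ← matches
m4: inner = H(75 45 67 36 36 8f 9b 62 2b) = 44; tag = H(1f 2f 0d 5c 5c 44) = 57

3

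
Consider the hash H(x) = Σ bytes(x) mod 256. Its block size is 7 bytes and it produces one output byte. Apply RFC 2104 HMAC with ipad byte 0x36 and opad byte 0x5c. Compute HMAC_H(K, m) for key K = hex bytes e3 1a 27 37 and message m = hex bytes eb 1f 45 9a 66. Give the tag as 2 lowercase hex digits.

03

Key hex bytes e3 1a 27 37 is 4 bytes ≤ B = 7; zero-pad to 7 bytes: K' = e3 1a 27 37 00 00 00.
K' ⊕ ipad = d5 2c 11 01 36 36 36.  K' ⊕ opad = bf 46 7b 6b 5c 5c 5c.
Inner input = (K'⊕ipad) ∥ m = d5 2c 11 01 36 36 36 ∥ eb 1f 45 9a 66.
Inner hash: sum = 213+44+17+1+54+54+54+235+31+69+154+102 = 1028; mod 256 = 4 → 04.
Outer input = (K'⊕opad) ∥ inner = bf 46 7b 6b 5c 5c 5c ∥ 04.
Outer hash (tag): sum = 191+70+123+107+92+92+92+4 = 771; mod 256 = 3 → 03.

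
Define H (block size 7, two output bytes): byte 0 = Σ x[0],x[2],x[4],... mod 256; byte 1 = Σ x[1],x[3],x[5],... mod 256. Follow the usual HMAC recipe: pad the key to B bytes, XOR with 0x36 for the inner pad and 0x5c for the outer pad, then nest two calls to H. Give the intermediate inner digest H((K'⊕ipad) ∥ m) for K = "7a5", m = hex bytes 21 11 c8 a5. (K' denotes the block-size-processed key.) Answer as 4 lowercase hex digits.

Key "7a5" = 37 61 35 is 3 bytes ≤ B = 7; zero-pad to 7 bytes: K' = 37 61 35 00 00 00 00.
K' ⊕ ipad = 01 57 03 36 36 36 36.
Inner input = 01 57 03 36 36 36 36 ∥ 21 11 c8 a5.
Inner hash: even-index sum = 294 mod 256 = 38; odd-index sum = 428 mod 256 = 172 → 26 ac.

26ac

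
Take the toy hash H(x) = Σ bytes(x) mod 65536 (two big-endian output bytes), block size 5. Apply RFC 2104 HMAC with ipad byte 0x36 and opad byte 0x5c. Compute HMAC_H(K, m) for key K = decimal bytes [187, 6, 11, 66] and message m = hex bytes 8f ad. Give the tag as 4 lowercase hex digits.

02f4

Key decimal bytes [187, 6, 11, 66] = bb 06 0b 42 is 4 bytes ≤ B = 5; zero-pad to 5 bytes: K' = bb 06 0b 42 00.
K' ⊕ ipad = 8d 30 3d 74 36.  K' ⊕ opad = e7 5a 57 1e 5c.
Inner input = (K'⊕ipad) ∥ m = 8d 30 3d 74 36 ∥ 8f ad.
Inner hash: sum = 141+48+61+116+54+143+173 = 736 → 02 e0.
Outer input = (K'⊕opad) ∥ inner = e7 5a 57 1e 5c ∥ 02 e0.
Outer hash (tag): sum = 231+90+87+30+92+2+224 = 756 → 02 f4.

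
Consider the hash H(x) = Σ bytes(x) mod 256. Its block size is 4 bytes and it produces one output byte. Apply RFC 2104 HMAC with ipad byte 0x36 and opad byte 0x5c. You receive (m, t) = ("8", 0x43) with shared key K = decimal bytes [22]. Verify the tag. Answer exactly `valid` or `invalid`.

invalid

Key decimal bytes [22] = 16 is 1 byte ≤ B = 4; zero-pad to 4 bytes: K' = 16 00 00 00.
K' ⊕ ipad = 20 36 36 36; K' ⊕ opad = 4a 5c 5c 5c.
Inner hash: sum = 32+54+54+54+56 = 250 → fa.
Outer hash (recomputed tag): sum = 74+92+92+92+250 = 600; mod 256 = 88 → 58.
Recomputed tag = 58; claimed = 43 → mismatch.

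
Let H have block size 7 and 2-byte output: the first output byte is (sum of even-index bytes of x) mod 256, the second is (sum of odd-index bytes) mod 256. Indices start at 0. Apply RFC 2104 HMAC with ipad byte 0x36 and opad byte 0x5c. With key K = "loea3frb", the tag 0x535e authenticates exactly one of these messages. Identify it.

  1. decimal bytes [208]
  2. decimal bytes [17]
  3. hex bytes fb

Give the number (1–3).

Key "loea3frb" = 6c 6f 65 61 33 66 72 62 is 8 bytes > B = 7, so hash it first: H(key) = 76 98, then zero-pad to 7 bytes: K' = 76 98 00 00 00 00 00.
K' ⊕ ipad = 40 ae 36 36 36 36 36; K' ⊕ opad = 2a c4 5c 5c 5c 5c 5c.
m1: inner = H(40 ae 36 36 36 36 36 d0) = e2 ea; tag = H(2a c4 5c 5c 5c 5c 5c e2 ea) = 285e
m2: inner = H(40 ae 36 36 36 36 36 11) = e2 2b; tag = H(2a c4 5c 5c 5c 5c 5c e2 2b) = 695e
m3: inner = H(40 ae 36 36 36 36 36 fb) = e2 15; tag = H(2a c4 5c 5c 5c 5c 5c e2 15) = 535e ← matches

3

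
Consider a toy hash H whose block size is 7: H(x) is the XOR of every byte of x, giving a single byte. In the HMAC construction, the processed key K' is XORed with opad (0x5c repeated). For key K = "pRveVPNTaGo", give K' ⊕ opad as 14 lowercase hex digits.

385c5c5c5c5c5c

Key "pRveVPNTaGo" = 70 52 76 65 56 50 4e 54 61 47 6f is 11 bytes > B = 7, so hash it first: H(key) = 64, then zero-pad to 7 bytes: K' = 64 00 00 00 00 00 00.
XOR each byte with 0x5c: 64⊕5c=38, 00⊕5c=5c, 00⊕5c=5c, 00⊕5c=5c, 00⊕5c=5c, 00⊕5c=5c, 00⊕5c=5c.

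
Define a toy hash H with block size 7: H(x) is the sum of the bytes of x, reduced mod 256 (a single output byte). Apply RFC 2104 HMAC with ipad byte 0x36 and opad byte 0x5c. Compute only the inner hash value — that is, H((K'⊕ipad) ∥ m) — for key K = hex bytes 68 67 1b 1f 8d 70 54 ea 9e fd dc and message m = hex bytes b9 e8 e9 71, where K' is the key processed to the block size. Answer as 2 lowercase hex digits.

Key hex bytes 68 67 1b 1f 8d 70 54 ea 9e fd dc is 11 bytes > B = 7, so hash it first: H(key) = bb, then zero-pad to 7 bytes: K' = bb 00 00 00 00 00 00.
K' ⊕ ipad = 8d 36 36 36 36 36 36.
Inner input = 8d 36 36 36 36 36 36 ∥ b9 e8 e9 71.
Inner hash: sum = 141+54+54+54+54+54+54+185+232+233+113 = 1228; mod 256 = 204 → cc.

cc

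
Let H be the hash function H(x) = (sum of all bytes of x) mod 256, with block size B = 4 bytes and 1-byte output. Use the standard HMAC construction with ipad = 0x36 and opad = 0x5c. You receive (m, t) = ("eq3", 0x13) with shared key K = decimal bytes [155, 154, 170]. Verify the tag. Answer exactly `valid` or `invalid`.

valid

Key decimal bytes [155, 154, 170] = 9b 9a aa is 3 bytes ≤ B = 4; zero-pad to 4 bytes: K' = 9b 9a aa 00.
K' ⊕ ipad = ad ac 9c 36; K' ⊕ opad = c7 c6 f6 5c.
Inner hash: sum = 173+172+156+54+101+113+51 = 820; mod 256 = 52 → 34.
Outer hash (recomputed tag): sum = 199+198+246+92+52 = 787; mod 256 = 19 → 13.
Recomputed tag = 13; claimed = 13 → match.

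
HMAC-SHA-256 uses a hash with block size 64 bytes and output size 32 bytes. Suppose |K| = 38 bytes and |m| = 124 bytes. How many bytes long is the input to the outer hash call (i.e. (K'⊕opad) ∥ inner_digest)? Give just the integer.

96

Key is 38 ≤ 64 bytes, zero-padded: |K'| = 64.
Outer input = (K'⊕opad) ∥ H(inner) → 64 + 32 = 96 bytes.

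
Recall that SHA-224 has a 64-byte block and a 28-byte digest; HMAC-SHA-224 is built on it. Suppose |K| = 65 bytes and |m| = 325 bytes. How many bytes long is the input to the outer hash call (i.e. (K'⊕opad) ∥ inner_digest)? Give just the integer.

92

Key is 65 > 64 bytes, so it is hashed to 28 bytes then zero-padded to 64: |K'| = 64.
Outer input = (K'⊕opad) ∥ H(inner) → 64 + 28 = 92 bytes.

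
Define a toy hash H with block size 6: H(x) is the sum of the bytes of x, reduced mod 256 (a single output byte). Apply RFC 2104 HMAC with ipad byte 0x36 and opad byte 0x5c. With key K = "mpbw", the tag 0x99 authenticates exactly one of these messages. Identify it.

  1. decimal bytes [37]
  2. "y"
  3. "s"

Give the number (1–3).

2

Key "mpbw" = 6d 70 62 77 is 4 bytes ≤ B = 6; zero-pad to 6 bytes: K' = 6d 70 62 77 00 00.
K' ⊕ ipad = 5b 46 54 41 36 36; K' ⊕ opad = 31 2c 3e 2b 5c 5c.
m1: inner = H(5b 46 54 41 36 36 25) = c7; tag = H(31 2c 3e 2b 5c 5c c7) = 45
m2: inner = H(5b 46 54 41 36 36 79) = 1b; tag = H(31 2c 3e 2b 5c 5c 1b) = 99 ← matches
m3: inner = H(5b 46 54 41 36 36 73) = 15; tag = H(31 2c 3e 2b 5c 5c 15) = 93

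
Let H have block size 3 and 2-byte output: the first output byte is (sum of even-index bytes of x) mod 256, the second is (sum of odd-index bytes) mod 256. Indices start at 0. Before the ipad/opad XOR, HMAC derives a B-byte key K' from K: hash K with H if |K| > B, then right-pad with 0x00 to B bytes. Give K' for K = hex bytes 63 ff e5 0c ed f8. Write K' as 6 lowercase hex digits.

|K| = 6 > B = 3, so first hash the key.
H(K): even-index sum = 565 mod 256 = 53; odd-index sum = 515 mod 256 = 3 → 35 03.
Zero-pad H(K) = 35 03 to 3 bytes: K' = 35 03 00.

350300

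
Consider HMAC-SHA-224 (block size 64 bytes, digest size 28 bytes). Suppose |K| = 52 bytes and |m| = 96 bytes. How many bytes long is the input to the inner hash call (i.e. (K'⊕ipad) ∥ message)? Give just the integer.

160

Key is 52 ≤ 64 bytes, zero-padded: |K'| = 64.
Inner input = (K'⊕ipad) ∥ m → 64 + 96 = 160 bytes.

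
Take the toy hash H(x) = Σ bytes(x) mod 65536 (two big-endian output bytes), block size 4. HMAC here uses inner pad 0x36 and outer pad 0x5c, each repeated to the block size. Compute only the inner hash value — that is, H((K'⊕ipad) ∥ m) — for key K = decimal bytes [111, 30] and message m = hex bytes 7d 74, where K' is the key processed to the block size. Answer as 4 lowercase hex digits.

01de

Key decimal bytes [111, 30] = 6f 1e is 2 bytes ≤ B = 4; zero-pad to 4 bytes: K' = 6f 1e 00 00.
K' ⊕ ipad = 59 28 36 36.
Inner input = 59 28 36 36 ∥ 7d 74.
Inner hash: sum = 89+40+54+54+125+116 = 478 → 01 de.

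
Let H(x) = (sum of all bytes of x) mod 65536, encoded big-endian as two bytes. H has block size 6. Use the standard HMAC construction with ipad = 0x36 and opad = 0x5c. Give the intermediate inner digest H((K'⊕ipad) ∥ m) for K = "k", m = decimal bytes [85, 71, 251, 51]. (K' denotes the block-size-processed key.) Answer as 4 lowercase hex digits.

0335

Key "k" = 6b is 1 byte ≤ B = 6; zero-pad to 6 bytes: K' = 6b 00 00 00 00 00.
K' ⊕ ipad = 5d 36 36 36 36 36.
Inner input = 5d 36 36 36 36 36 ∥ 55 47 fb 33.
Inner hash: sum = 93+54+54+54+54+54+85+71+251+51 = 821 → 03 35.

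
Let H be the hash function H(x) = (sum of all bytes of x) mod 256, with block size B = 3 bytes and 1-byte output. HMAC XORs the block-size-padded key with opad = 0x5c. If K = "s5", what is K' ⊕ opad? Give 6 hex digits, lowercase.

2f695c

Key "s5" = 73 35 is 2 bytes ≤ B = 3; zero-pad to 3 bytes: K' = 73 35 00.
XOR each byte with 0x5c: 73⊕5c=2f, 35⊕5c=69, 00⊕5c=5c.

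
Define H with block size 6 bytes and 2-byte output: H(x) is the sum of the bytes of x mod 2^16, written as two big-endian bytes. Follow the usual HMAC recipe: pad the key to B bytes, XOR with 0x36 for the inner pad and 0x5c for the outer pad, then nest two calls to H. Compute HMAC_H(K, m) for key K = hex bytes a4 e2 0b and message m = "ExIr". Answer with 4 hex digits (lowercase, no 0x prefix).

03e1

Key hex bytes a4 e2 0b is 3 bytes ≤ B = 6; zero-pad to 6 bytes: K' = a4 e2 0b 00 00 00.
K' ⊕ ipad = 92 d4 3d 36 36 36.  K' ⊕ opad = f8 be 57 5c 5c 5c.
Inner input = (K'⊕ipad) ∥ m = 92 d4 3d 36 36 36 ∥ 45 78 49 72.
Inner hash: sum = 146+212+61+54+54+54+69+120+73+114 = 957 → 03 bd.
Outer input = (K'⊕opad) ∥ inner = f8 be 57 5c 5c 5c ∥ 03 bd.
Outer hash (tag): sum = 248+190+87+92+92+92+3+189 = 993 → 03 e1.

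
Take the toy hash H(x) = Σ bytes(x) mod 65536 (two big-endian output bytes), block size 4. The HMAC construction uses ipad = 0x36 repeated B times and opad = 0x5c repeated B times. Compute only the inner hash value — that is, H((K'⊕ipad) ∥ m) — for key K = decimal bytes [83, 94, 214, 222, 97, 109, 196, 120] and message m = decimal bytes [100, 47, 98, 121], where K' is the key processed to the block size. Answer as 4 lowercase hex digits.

0265

Key decimal bytes [83, 94, 214, 222, 97, 109, 196, 120] = 53 5e d6 de 61 6d c4 78 is 8 bytes > B = 4, so hash it first: H(key) = 04 6f, then zero-pad to 4 bytes: K' = 04 6f 00 00.
K' ⊕ ipad = 32 59 36 36.
Inner input = 32 59 36 36 ∥ 64 2f 62 79.
Inner hash: sum = 50+89+54+54+100+47+98+121 = 613 → 02 65.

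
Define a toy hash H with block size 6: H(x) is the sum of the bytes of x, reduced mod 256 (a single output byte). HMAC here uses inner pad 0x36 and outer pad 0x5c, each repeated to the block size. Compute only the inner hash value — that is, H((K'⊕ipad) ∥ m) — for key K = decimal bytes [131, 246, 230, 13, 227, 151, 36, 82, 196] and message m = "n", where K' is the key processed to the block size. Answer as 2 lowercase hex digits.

Key decimal bytes [131, 246, 230, 13, 227, 151, 36, 82, 196] = 83 f6 e6 0d e3 97 24 52 c4 is 9 bytes > B = 6, so hash it first: H(key) = 20, then zero-pad to 6 bytes: K' = 20 00 00 00 00 00.
K' ⊕ ipad = 16 36 36 36 36 36.
Inner input = 16 36 36 36 36 36 ∥ 6e.
Inner hash: sum = 22+54+54+54+54+54+110 = 402; mod 256 = 146 → 92.

92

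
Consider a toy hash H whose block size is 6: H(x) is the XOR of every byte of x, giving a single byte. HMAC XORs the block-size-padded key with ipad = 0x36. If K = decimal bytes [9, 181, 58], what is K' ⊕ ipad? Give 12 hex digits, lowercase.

Key decimal bytes [9, 181, 58] = 09 b5 3a is 3 bytes ≤ B = 6; zero-pad to 6 bytes: K' = 09 b5 3a 00 00 00.
XOR each byte with 0x36: 09⊕36=3f, b5⊕36=83, 3a⊕36=0c, 00⊕36=36, 00⊕36=36, 00⊕36=36.

3f830c363636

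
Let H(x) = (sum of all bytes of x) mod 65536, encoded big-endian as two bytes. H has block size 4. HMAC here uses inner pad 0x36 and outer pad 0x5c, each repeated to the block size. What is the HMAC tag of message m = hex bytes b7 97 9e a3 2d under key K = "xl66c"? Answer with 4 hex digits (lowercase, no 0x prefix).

02eb

Key "xl66c" = 78 6c 36 36 63 is 5 bytes > B = 4, so hash it first: H(key) = 01 b3, then zero-pad to 4 bytes: K' = 01 b3 00 00.
K' ⊕ ipad = 37 85 36 36.  K' ⊕ opad = 5d ef 5c 5c.
Inner input = (K'⊕ipad) ∥ m = 37 85 36 36 ∥ b7 97 9e a3 2d.
Inner hash: sum = 55+133+54+54+183+151+158+163+45 = 996 → 03 e4.
Outer input = (K'⊕opad) ∥ inner = 5d ef 5c 5c ∥ 03 e4.
Outer hash (tag): sum = 93+239+92+92+3+228 = 747 → 02 eb.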